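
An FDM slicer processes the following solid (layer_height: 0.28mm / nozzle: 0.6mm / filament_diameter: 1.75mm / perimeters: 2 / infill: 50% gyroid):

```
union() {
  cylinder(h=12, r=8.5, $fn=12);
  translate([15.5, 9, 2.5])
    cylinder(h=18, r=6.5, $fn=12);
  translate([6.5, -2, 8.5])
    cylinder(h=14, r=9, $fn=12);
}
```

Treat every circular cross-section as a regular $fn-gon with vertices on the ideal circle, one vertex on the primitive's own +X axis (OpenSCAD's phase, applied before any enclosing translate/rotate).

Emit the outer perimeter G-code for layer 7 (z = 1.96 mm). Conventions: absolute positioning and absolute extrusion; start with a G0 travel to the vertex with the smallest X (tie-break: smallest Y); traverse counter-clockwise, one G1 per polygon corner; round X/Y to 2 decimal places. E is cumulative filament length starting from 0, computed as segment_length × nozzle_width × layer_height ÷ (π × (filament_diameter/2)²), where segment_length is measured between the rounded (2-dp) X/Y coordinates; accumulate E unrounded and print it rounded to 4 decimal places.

At z = 1.96 mm: the cylinder: section is a regular 12-gon, circumradius r=8.5; the cylinder at (15.5, 9) is not intersected at this z (z outside [2.5, 20.5]); the cylinder at (6.5, -2) is absent (z outside [8.5, 22.5]); Combining (union): only the r=8.5 cylinder is present, so the union is just that shape — 1 connected region. The outline is a single polygon with 12 vertices. Extrusion per mm of travel: 0.6 × 0.28 / (π × 0.875²) = 0.069846. Accumulating E over each segment gives final E = 3.6875.

G0 X-8.50 Y0.00 Z1.96
G1 X-7.36 Y-4.25 E0.3073
G1 X-4.25 Y-7.36 E0.6145
G1 X0.00 Y-8.50 E0.9219
G1 X4.25 Y-7.36 E1.2292
G1 X7.36 Y-4.25 E1.5364
G1 X8.50 Y0.00 E1.8438
G1 X7.36 Y4.25 E2.1511
G1 X4.25 Y7.36 E2.4583
G1 X0.00 Y8.50 E2.7656
G1 X-4.25 Y7.36 E3.0730
G1 X-7.36 Y4.25 E3.3802
G1 X-8.50 Y0.00 E3.6875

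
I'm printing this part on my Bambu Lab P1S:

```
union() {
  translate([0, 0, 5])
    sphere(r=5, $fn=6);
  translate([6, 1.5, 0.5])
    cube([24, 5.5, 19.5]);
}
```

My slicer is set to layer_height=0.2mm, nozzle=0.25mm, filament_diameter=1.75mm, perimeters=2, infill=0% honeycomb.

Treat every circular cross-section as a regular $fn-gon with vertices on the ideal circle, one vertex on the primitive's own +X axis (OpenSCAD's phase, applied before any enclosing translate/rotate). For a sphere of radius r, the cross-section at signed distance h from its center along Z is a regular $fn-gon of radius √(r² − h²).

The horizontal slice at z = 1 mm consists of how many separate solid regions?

At z = 1 mm: the r=5 sphere contributes a regular 6-gon of circumradius √(5²−4²) = 3.000; the 24×5.5 cube at (6, 1.5) contributes its full rectangle; Merging all regions: the 2 present regions are separate (no shared area or edge), so areas and boundary lengths simply add and each stays a separate island — 2 connected regions. The result has 2 disconnected regions.

2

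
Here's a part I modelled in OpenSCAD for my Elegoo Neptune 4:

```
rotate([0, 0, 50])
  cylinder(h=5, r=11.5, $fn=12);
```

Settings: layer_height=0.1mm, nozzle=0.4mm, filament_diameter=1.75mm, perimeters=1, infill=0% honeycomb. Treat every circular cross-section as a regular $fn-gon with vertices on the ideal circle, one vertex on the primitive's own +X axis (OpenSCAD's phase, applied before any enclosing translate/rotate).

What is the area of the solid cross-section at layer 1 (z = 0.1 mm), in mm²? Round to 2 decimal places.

At z = 0.1 mm: the cylinder: section is a regular 12-gon, circumradius r=11.5 (area = (12/2)·11.500²·sin(360°/12) = 396.75 mm²); (whole slice rotated 50° about Z — lengths, areas and connectivity unchanged). Overall, the cross-section is a single solid region. Net area = 396.75 mm².

396.75 mm²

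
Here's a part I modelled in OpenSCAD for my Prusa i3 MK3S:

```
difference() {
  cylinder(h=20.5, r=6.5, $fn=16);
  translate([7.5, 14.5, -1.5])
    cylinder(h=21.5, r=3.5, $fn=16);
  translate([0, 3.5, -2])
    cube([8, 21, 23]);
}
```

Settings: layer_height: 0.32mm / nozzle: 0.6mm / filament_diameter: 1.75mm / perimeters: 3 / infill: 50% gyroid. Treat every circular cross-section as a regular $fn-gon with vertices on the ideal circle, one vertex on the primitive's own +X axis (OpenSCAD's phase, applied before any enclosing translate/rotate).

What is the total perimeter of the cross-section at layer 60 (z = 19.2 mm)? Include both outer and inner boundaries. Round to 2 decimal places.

42.52 mm

At z = 19.2 mm: the cylinder: section is a regular 16-gon, circumradius r=6.5 (perimeter = 2·16·6.500·sin(180°/16) = 40.58 mm); the r=3.5 cylinder at (7.5, 14.5) contributes a regular 16-gon of circumradius 3.5 (perimeter = 2·16·3.500·sin(180°/16) = 21.85 mm); the cube at (0, 3.5) (footprint 8×21) is included at this height (perimeter 58.00 mm); Subtracting the remaining from the first: starting from the r=6.5 cylinder, the r=3.5 cylinder at (7.5, 14.5) misses the remaining region (no effect); the 8×21 cube at (0, 3.5) partially overlaps it — only the 11.05 mm² overlap (of its 168.00 mm²) is removed, clipping the outline — boundary = 42.52 mm. Overall, the cross-section is a single solid region. Total boundary length (outer) = 42.52 mm.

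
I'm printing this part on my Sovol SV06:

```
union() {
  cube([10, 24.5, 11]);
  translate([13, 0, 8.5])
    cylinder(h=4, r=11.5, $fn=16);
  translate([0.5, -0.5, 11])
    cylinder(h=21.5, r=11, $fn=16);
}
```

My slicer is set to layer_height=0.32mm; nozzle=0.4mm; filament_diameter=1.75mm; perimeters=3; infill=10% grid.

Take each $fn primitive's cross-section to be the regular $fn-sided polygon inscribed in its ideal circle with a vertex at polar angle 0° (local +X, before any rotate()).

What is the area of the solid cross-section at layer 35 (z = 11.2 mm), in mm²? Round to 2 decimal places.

At z = 11.2 mm: the cube does not reach this height (z outside [0, 11]); the r=11.5 cylinder at (13, 0) gives a regular 16-gon of circumradius 11.5 (constant along its height) (area = (16/2)·11.500²·sin(360°/16) = 404.88 mm²); the r=11 cylinder at (0.5, -0.5) gives a regular 16-gon of circumradius 11 (constant along its height) (area = (16/2)·11.000²·sin(360°/16) = 370.44 mm²); Taking the union: the regions partially overlap — summed areas 775.32 mm² minus the doubly-counted overlap 125.06 mm² gives 650.26 mm² — area = 650.26 mm². Overall, the cross-section is a single solid region. Net area = 650.26 mm².

650.26 mm²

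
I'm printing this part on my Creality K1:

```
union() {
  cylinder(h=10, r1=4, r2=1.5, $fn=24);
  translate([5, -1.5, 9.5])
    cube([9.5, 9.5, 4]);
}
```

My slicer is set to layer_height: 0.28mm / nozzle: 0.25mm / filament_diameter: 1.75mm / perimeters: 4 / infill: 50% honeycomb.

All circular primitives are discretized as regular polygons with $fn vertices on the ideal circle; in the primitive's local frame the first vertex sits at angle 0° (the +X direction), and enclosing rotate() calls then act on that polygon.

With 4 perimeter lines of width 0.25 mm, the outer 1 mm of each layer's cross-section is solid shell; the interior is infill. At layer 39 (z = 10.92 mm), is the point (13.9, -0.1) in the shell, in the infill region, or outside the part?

At z = 10.92 mm: the cone does not reach this height (z outside [0, 10]); the cube at (5, -1.5) is present — its section is the full 9.5×9.5 rectangle; Merging all regions: only the 9.5×9.5 cube at (5, -1.5) is present, so the union is just that shape — 1 connected region. Overall, the cross-section is a single solid region. The nearest boundary edge runs (14.50, -1.50)→(14.50, 8.00); distance from the point to it = 0.60 mm. The point is inside the cross-section, 0.60 mm from the nearest boundary — within the 1 mm shell band (4 × 0.25).

shell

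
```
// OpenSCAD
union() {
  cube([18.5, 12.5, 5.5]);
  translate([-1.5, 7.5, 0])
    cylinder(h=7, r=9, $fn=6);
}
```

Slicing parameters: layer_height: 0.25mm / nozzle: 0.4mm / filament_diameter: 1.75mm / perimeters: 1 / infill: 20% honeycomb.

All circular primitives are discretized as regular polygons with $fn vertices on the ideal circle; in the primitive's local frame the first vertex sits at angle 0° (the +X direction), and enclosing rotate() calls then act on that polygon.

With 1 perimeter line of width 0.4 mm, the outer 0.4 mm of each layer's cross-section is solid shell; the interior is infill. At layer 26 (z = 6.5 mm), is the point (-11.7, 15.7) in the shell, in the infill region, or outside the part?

outside

At z = 6.5 mm: the cube is not intersected at this z (z outside [0, 5.5]); the r=9 cylinder at (-1.5, 7.5) contributes a regular 6-gon of circumradius 9; Combining (union): only the r=9 cylinder at (-1.5, 7.5) is present, so the union is just that shape — 1 connected region. Overall, the cross-section is a single solid region. The nearest boundary edge runs (-6.00, 15.29)→(-10.50, 7.50); distance from the point to it = 5.14 mm. The point is not inside any of the regions above, so it lies outside the cross-section (5.14 mm from the nearest boundary).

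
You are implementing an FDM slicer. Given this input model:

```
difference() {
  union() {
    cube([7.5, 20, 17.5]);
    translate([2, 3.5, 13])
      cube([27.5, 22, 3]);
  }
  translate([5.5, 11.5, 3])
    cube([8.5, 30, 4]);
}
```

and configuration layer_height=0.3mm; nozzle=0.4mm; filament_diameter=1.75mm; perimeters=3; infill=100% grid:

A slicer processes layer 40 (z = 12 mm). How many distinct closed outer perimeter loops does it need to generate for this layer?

At z = 12 mm: the 7.5×20 cube contributes its full rectangle; the cube at (2, 3.5) is not intersected at this z (z outside [13, 16]); Merging all regions: only the 7.5×20 cube is present, so the union is just that shape — 1 connected region; the cube at (5.5, 11.5) is absent (z outside [3, 7]); After the difference (first − rest): none of the subtracted shapes is present at this height, so the result so far is unchanged — 1 connected region. The result has 1 disconnected region.

1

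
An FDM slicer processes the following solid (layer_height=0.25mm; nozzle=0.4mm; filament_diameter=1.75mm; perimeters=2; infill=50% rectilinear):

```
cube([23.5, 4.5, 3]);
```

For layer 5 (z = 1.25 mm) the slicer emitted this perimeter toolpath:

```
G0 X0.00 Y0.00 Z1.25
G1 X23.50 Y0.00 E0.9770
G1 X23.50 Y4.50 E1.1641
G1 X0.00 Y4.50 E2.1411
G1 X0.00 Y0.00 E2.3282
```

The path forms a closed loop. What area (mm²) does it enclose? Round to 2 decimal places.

Apply the shoelace formula to the sequence of (X, Y) vertices; enclosed area = 105.75 mm².

105.75 mm²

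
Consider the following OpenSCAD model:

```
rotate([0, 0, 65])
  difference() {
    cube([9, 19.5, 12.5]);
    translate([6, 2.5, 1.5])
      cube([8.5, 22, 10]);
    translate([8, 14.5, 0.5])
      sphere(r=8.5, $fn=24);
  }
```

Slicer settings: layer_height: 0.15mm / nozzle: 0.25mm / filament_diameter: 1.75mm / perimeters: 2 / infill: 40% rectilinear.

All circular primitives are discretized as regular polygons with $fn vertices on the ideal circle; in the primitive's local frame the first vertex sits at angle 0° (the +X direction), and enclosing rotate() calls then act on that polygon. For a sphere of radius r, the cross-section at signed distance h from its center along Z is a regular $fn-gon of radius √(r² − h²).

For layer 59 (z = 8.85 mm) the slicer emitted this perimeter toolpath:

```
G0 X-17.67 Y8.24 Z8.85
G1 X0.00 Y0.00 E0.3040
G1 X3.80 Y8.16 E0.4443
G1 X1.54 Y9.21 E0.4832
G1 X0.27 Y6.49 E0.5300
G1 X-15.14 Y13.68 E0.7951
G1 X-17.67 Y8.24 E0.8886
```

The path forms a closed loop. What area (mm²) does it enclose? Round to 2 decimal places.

124.43 mm²

Apply the shoelace formula to the sequence of (X, Y) vertices; enclosed area = 124.43 mm².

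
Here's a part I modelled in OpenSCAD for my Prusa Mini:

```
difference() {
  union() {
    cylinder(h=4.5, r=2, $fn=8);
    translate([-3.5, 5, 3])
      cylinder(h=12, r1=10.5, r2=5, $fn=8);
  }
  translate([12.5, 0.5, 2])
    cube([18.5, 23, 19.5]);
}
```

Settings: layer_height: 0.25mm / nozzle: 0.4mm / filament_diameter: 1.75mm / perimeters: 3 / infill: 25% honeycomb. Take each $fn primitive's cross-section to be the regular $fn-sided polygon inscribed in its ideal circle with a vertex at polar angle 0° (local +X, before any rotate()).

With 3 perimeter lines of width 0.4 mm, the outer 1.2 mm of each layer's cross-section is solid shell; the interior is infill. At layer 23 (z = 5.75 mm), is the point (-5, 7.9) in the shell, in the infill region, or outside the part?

At z = 5.75 mm: the cylinder is not intersected at this z (z outside [0, 4.5]); the cone at (-3.5, 5): at t=0.229 of its height the radius interpolates to r₁+(r₂−r₁)t = 9.240, giving a regular 8-gon of that circumradius; Taking the union: only the cone at (-3.5, 5) is present, so the union is just that shape — 1 connected region; the 18.5×23 cube at (12.5, 0.5) contributes its full rectangle; Subtracting the remaining from the first: starting from that combined region, the 18.5×23 cube at (12.5, 0.5) misses the remaining region (no effect) — 1 connected region. Overall, the cross-section is a single solid region. The nearest boundary edge runs (-10.03, 11.53)→(-3.50, 14.24); distance from the point to it = 5.28 mm. The point is inside the cross-section and 5.28 mm from the nearest boundary — more than the 1.2 mm shell width (3 × 0.4), so it's in the infill interior.

infill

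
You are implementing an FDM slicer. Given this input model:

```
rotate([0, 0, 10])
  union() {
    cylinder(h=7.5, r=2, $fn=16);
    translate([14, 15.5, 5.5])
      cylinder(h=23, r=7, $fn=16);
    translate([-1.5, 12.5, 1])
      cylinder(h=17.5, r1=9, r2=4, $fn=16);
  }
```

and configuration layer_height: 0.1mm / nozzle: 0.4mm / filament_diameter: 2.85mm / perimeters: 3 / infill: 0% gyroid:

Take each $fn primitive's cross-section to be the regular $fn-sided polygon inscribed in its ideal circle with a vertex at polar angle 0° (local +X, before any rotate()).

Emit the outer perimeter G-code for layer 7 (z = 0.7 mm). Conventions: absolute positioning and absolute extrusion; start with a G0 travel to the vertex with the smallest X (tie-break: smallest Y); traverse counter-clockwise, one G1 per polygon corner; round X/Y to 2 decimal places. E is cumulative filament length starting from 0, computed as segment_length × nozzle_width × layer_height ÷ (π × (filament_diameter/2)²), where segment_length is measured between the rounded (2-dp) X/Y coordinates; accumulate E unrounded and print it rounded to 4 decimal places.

At z = 0.7 mm: the cylinder: section is a regular 16-gon, circumradius r=2; the cylinder at (14, 15.5) is not intersected at this z (z outside [5.5, 28.5]); the cone at (-1.5, 12.5) does not reach this height (z outside [1, 18.5]); Combining (union): only the r=2 cylinder is present, so the union is just that shape — 1 connected region; (rotated 10° about Z; rotation is an isometry so areas/perimeters/island counts are preserved). The outline is a single polygon with 16 vertices. Extrusion per mm of travel: 0.4 × 0.1 / (π × 1.425²) = 0.006270. Accumulating E over each segment gives final E = 0.0783.

G0 X-1.97 Y-0.35 Z0.70
G1 X-1.69 Y-1.07 E0.0048
G1 X-1.15 Y-1.64 E0.0098
G1 X-0.43 Y-1.95 E0.0147
G1 X0.35 Y-1.97 E0.0196
G1 X1.07 Y-1.69 E0.0244
G1 X1.64 Y-1.15 E0.0293
G1 X1.95 Y-0.43 E0.0343
G1 X1.97 Y0.35 E0.0391
G1 X1.69 Y1.07 E0.0440
G1 X1.15 Y1.64 E0.0489
G1 X0.43 Y1.95 E0.0538
G1 X-0.35 Y1.97 E0.0587
G1 X-1.07 Y1.69 E0.0636
G1 X-1.64 Y1.15 E0.0685
G1 X-1.95 Y0.43 E0.0734
G1 X-1.97 Y-0.35 E0.0783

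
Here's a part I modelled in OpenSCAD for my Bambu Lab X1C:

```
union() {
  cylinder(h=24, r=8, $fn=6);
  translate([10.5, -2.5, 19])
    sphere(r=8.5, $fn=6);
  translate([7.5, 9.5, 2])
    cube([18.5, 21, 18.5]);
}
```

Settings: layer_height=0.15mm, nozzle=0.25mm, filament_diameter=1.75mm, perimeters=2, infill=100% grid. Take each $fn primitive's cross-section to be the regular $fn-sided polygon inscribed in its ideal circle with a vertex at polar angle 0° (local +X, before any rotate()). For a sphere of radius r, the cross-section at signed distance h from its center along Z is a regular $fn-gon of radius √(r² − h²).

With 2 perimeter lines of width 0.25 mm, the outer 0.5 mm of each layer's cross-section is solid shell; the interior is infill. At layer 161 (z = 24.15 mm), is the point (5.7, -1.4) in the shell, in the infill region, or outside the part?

infill

At z = 24.15 mm: the cylinder does not reach this height (z outside [0, 24]); the r=8.5 sphere at (10.5, -2.5) slices to a regular 6-gon of circumradius 6.762 (√(r²−h²) with h=5.15 from center); the cube at (7.5, 9.5) is absent (z outside [2, 20.5]); Combining (union): only the r=8.5 sphere at (10.5, -2.5) is present, so the union is just that shape — 1 connected region. Overall, the cross-section is a single solid region. The nearest boundary edge runs (7.12, 3.36)→(3.74, -2.50); distance from the point to it = 1.15 mm. The point is inside the cross-section and 1.15 mm from the nearest boundary — more than the 0.5 mm shell width (2 × 0.25), so it's in the infill interior.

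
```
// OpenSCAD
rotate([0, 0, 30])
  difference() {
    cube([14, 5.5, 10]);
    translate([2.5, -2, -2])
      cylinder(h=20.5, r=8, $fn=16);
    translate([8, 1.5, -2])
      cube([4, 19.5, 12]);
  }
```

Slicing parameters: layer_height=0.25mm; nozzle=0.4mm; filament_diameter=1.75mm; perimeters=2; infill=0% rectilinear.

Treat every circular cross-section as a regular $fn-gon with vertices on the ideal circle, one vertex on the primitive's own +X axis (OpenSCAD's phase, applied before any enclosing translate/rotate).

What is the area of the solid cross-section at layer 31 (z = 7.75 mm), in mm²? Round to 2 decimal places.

At z = 7.75 mm: the cube (footprint 14×5.5) is included at this height (area 77.00 mm²); the r=8 cylinder at (2.5, -2) contributes a regular 16-gon of circumradius 8 (area = (16/2)·8.000²·sin(360°/16) = 195.93 mm²); the 4×19.5 cube at (8, 1.5) contributes its full rectangle (area 78.00 mm²); Taking the first minus the rest: starting from the 14×5.5 cube (77.00 mm²), the r=8 cylinder at (2.5, -2) partially overlaps it — only the 46.50 mm² overlap (of its 195.93 mm²) is removed, clipping the outline; the 4×19.5 cube at (8, 1.5) partially overlaps it — only the 14.10 mm² overlap (of its 78.00 mm²) is removed, clipping the outline — area = 16.40 mm²; (whole slice rotated 30° about Z — lengths, areas and connectivity unchanged). Overall, the cross-section has 2 separate islands. Net area = 16.40 mm².

16.40 mm²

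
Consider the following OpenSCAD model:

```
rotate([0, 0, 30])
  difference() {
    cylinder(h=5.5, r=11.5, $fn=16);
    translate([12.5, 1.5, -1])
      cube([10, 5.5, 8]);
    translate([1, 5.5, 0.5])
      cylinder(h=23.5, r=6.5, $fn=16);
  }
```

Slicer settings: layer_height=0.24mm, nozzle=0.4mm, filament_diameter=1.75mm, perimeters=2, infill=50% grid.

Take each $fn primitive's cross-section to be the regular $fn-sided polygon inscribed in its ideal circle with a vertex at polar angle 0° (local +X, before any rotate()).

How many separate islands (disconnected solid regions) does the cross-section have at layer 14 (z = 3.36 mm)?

1

At z = 3.36 mm: the r=11.5 cylinder contributes a regular 16-gon of circumradius 11.5; the 10×5.5 cube at (12.5, 1.5) contributes its full rectangle; the r=6.5 cylinder at (1, 5.5) contributes a regular 16-gon of circumradius 6.5; Subtracting the remaining from the first: starting from the r=11.5 cylinder, the 10×5.5 cube at (12.5, 1.5) misses the remaining region (no effect); the r=6.5 cylinder at (1, 5.5) partially overlaps it — only the 125.75 mm² overlap (of its 129.35 mm²) is removed, clipping the outline — 1 connected region; (rotated 30° about Z; rotation is an isometry so areas/perimeters/island counts are preserved). Overall, the cross-section is a single solid region. Island count = 1.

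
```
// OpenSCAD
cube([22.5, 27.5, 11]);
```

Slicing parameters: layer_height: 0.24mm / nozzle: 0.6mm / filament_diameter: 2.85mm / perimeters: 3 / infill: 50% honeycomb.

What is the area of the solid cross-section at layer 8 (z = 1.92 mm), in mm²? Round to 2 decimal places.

618.75 mm²

At z = 1.92 mm: the 22.5×27.5 cube contributes its full rectangle (area 618.75 mm²). Overall, the cross-section is a single solid region. Net area = 618.75 mm².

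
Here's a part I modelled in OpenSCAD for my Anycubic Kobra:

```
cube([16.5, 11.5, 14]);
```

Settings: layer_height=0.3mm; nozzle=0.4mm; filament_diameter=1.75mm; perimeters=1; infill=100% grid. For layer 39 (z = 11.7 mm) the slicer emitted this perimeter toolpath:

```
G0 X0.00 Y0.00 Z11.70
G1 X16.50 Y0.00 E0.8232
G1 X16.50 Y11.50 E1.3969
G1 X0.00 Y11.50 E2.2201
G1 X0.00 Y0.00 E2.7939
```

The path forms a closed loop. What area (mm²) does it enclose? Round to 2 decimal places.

189.75 mm²

Apply the shoelace formula to the sequence of (X, Y) vertices; enclosed area = 189.75 mm².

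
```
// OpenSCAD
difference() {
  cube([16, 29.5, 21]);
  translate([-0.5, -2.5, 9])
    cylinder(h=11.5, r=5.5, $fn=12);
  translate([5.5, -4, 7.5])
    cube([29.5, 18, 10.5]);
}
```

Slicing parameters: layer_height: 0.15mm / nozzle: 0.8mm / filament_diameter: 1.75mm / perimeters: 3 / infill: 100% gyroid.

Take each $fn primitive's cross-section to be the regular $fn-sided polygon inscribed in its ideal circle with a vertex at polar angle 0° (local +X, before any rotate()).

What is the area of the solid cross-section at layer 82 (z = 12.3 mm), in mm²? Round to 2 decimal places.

316.69 mm²

At z = 12.3 mm: the cube (footprint 16×29.5) is included at this height (area 472.00 mm²); the r=5.5 cylinder at (-0.5, -2.5) contributes a regular 12-gon of circumradius 5.5 (area = (12/2)·5.500²·sin(360°/12) = 90.75 mm²); the cube at (5.5, -4) (footprint 29.5×18) is included at this height (area 531.00 mm²); Taking the first minus the rest: starting from the 16×29.5 cube (472.00 mm²), the r=5.5 cylinder at (-0.5, -2.5) partially overlaps it — only the 8.31 mm² overlap (of its 90.75 mm²) is removed, clipping the outline; the 29.5×18 cube at (5.5, -4) partially overlaps it — only the 147.00 mm² overlap (of its 531.00 mm²) is removed, clipping the outline — area = 316.69 mm². Overall, the cross-section is a single solid region. Net area = 316.69 mm².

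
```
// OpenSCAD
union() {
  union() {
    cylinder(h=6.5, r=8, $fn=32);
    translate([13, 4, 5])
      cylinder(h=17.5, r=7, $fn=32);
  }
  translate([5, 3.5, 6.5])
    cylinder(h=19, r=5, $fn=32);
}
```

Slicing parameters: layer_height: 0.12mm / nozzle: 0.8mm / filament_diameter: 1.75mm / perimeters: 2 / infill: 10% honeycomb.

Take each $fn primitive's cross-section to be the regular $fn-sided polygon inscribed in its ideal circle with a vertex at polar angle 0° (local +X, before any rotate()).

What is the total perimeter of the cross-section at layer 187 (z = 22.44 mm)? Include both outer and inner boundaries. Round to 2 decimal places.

At z = 22.44 mm: the cylinder is absent (z outside [0, 6.5]); the r=7 cylinder at (13, 4) contributes a regular 32-gon of circumradius 7 (perimeter = 2·32·7.000·sin(180°/32) = 43.91 mm); Combining (union): only the r=7 cylinder at (13, 4) is present, so the union is just that shape — boundary = 43.91 mm; the r=5 cylinder at (5, 3.5) contributes a regular 32-gon of circumradius 5 (perimeter = 2·32·5.000·sin(180°/32) = 31.37 mm); Taking the union: the regions partially overlap (shared area 23.71 mm²), so the edge portions inside another operand are dropped and the merged outline is re-measured after clipping — boundary = 55.59 mm. Overall, the cross-section is a single solid region. Total boundary length (outer) = 55.59 mm.

55.59 mm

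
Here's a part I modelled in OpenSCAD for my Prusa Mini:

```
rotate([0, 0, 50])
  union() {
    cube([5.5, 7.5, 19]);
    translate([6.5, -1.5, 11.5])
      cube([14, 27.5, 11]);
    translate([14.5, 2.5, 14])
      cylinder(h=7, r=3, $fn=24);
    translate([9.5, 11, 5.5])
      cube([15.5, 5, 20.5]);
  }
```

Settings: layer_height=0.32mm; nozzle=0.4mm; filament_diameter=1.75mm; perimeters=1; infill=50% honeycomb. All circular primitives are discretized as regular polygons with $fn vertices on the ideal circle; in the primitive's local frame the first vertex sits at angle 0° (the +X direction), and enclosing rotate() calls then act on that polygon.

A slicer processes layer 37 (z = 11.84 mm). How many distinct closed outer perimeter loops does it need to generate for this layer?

2

At z = 11.84 mm: the cube (footprint 5.5×7.5) is included at this height; the cube at (6.5, -1.5) is present — its section is the full 14×27.5 rectangle; the cylinder at (14.5, 2.5) is not intersected at this z (z outside [14, 21]); the cube at (9.5, 11) is present — its section is the full 15.5×5 rectangle; Taking the union: the regions partially overlap (shared area 55.00 mm²), so overlapping operands fuse into one piece — 2 connected regions; (rotated 50° about Z; rotation is an isometry so areas/perimeters/island counts are preserved). The result has 2 disconnected regions.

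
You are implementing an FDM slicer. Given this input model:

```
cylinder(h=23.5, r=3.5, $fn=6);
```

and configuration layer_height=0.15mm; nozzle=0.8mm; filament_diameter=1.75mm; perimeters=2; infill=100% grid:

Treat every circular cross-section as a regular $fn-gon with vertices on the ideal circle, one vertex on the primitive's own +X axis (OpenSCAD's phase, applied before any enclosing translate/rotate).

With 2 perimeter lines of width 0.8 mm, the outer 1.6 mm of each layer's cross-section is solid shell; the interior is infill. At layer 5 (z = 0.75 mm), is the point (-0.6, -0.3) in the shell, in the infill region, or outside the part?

infill

At z = 0.75 mm: the cylinder: section is a regular 6-gon, circumradius r=3.5. Overall, the cross-section is a single solid region. The nearest boundary edge runs (-3.50, 0.00)→(-1.75, -3.03); distance from the point to it = 2.36 mm. The point is inside the cross-section and 2.36 mm from the nearest boundary — more than the 1.6 mm shell width (2 × 0.8), so it's in the infill interior.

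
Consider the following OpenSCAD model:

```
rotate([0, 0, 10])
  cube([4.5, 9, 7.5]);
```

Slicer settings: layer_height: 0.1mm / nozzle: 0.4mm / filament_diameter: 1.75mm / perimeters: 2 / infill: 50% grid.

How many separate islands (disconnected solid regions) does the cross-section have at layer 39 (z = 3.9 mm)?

1

At z = 3.9 mm: the cube (footprint 4.5×9) is included at this height; (rotated 10° about Z; rotation is an isometry so areas/perimeters/island counts are preserved). Overall, the cross-section is a single solid region. Island count = 1.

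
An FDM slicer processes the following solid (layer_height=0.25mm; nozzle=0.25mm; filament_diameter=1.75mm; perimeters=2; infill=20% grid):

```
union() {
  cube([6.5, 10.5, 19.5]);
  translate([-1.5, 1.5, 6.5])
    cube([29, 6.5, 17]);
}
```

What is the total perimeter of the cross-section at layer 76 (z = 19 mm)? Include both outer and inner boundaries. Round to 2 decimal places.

At z = 19 mm: the cube (footprint 6.5×10.5) is included at this height (perimeter 34.00 mm); the cube at (-1.5, 1.5) (footprint 29×6.5) is included at this height (perimeter 71.00 mm); Taking the union: the regions partially overlap (shared area 42.25 mm²), so the edge portions inside another operand are dropped and the merged outline is re-measured after clipping — boundary = 79.00 mm. Overall, the cross-section is a single solid region. Total boundary length (outer) = 79.00 mm.

79.00 mm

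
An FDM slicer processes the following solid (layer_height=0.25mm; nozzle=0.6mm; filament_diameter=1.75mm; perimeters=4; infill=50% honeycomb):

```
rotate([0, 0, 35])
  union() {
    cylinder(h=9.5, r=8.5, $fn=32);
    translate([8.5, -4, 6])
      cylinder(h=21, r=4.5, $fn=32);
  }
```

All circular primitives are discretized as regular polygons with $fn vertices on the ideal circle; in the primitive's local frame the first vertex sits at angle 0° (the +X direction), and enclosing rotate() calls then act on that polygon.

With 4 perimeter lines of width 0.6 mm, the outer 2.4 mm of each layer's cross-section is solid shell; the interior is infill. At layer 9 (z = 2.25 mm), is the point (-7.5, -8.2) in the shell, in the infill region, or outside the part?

outside

At z = 2.25 mm: the r=8.5 cylinder gives a regular 32-gon of circumradius 8.5 (constant along its height); the cylinder at (8.5, -4) does not reach this height (z outside [6, 27]); Taking the union: only the r=8.5 cylinder is present, so the union is just that shape — 1 connected region; (rotated 35° about Z; rotation is an isometry so areas/perimeters/island counts are preserved). Overall, the cross-section is a single solid region. Undo the 35° rotation: the query point maps to (-10.847, -2.415) in the un-rotated model frame. The nearest boundary edge runs (-8.50, 0.00)→(-8.34, -1.66); distance from the point to it = 2.62 mm. The point is not inside any of the regions above, so it lies outside the cross-section (2.62 mm from the nearest boundary).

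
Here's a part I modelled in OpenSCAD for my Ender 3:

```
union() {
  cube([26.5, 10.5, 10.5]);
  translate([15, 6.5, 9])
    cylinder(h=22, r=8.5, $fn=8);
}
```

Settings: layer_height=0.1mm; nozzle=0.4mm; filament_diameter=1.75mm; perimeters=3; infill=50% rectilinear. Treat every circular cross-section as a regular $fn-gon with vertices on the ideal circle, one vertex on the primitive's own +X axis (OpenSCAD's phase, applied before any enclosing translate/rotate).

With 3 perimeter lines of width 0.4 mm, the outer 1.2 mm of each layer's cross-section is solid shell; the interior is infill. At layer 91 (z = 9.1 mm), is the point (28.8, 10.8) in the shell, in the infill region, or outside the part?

At z = 9.1 mm: the cube is present — its section is the full 26.5×10.5 rectangle; the r=8.5 cylinder at (15, 6.5) contributes a regular 8-gon of circumradius 8.5; Merging all regions: the regions partially overlap (shared area 153.89 mm²), so overlapping operands fuse into one piece — 1 connected region. Overall, the cross-section is a single solid region. The nearest boundary edge runs (21.84, 10.50)→(26.50, 10.50); distance from the point to it = 2.32 mm. The point is not inside any of the regions above, so it lies outside the cross-section (2.32 mm from the nearest boundary).

outside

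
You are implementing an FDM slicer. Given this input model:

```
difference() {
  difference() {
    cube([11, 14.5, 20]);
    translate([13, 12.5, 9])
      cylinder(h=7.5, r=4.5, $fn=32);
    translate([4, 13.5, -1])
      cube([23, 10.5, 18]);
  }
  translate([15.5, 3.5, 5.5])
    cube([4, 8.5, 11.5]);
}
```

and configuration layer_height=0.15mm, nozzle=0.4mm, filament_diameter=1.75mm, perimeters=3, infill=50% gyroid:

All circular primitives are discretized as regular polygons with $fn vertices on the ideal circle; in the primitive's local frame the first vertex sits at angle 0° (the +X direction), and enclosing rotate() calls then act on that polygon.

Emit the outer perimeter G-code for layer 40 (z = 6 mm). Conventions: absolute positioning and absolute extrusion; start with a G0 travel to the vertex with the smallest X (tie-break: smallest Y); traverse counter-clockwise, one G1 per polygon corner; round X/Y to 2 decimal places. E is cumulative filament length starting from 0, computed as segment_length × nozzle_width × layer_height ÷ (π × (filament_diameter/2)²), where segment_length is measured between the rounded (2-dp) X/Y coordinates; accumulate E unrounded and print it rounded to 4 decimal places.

At z = 6 mm: the cube (footprint 11×14.5) is included at this height; the cylinder at (13, 12.5) is absent (z outside [9, 16.5]); the 23×10.5 cube at (4, 13.5) contributes its full rectangle; After the difference (first − rest): starting from the 11×14.5 cube, the 23×10.5 cube at (4, 13.5) partially overlaps it — only the 7.00 mm² overlap (of its 241.50 mm²) is removed, clipping the outline — 1 connected region; the 4×8.5 cube at (15.5, 3.5) contributes its full rectangle; Taking the first minus the rest: starting from the result so far, the 4×8.5 cube at (15.5, 3.5) misses the remaining region (no effect) — 1 connected region. The outline is a single polygon with 6 vertices. Extrusion per mm of travel: 0.4 × 0.15 / (π × 0.875²) = 0.024945. Accumulating E over each segment gives final E = 1.2722.

G0 X0.00 Y0.00 Z6.00
G1 X11.00 Y0.00 E0.2744
G1 X11.00 Y13.50 E0.6112
G1 X4.00 Y13.50 E0.7858
G1 X4.00 Y14.50 E0.8107
G1 X0.00 Y14.50 E0.9105
G1 X0.00 Y0.00 E1.2722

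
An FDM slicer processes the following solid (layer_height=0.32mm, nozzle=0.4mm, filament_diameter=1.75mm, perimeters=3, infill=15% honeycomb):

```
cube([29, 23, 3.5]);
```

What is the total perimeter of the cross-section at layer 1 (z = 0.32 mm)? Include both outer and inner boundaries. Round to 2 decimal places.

104.00 mm

At z = 0.32 mm: the cube (footprint 29×23) is included at this height (perimeter 104.00 mm). Overall, the cross-section is a single solid region. Total boundary length (outer) = 104.00 mm.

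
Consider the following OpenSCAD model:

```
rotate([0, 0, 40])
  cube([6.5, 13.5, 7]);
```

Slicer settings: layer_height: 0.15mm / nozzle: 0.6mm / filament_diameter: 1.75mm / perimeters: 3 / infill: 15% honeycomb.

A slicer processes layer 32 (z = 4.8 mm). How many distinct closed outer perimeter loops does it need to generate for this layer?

1

At z = 4.8 mm: the cube (footprint 6.5×13.5) is included at this height; (whole slice rotated 40° about Z — lengths, areas and connectivity unchanged). The result has 1 disconnected region.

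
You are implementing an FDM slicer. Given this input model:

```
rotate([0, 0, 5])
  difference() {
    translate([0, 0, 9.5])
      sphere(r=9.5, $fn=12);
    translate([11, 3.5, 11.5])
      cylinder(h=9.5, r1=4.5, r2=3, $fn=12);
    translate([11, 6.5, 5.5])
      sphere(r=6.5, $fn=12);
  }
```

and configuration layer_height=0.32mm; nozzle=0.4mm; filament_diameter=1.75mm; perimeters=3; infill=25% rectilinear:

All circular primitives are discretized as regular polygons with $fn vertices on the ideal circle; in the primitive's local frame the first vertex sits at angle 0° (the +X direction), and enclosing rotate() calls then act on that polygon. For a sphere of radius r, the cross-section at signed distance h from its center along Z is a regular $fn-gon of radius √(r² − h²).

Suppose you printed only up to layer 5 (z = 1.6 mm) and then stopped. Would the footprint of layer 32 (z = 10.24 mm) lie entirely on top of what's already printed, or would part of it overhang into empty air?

Compare the two slices. At z = 1.6: the r=9.5 sphere contributes a regular 12-gon of circumradius √(9.5²−7.9²) = 5.276 (area = (12/2)·5.276²·sin(360°/12) = 83.52 mm²); the cone at (11, 3.5) is not intersected at this z (z outside [11.5, 21]); the r=6.5 sphere at (11, 6.5) slices to a regular 12-gon of circumradius 5.200 (√(r²−h²) with h=3.9 from center) (area = (12/2)·5.200²·sin(360°/12) = 81.12 mm²); Subtracting the remaining from the first: starting from the r=9.5 sphere (83.52 mm²), the r=6.5 sphere at (11, 6.5) misses the remaining region (no effect) — area = 83.52 mm²; (whole slice rotated 5° about Z — lengths, areas and connectivity unchanged). At z = 10.24: the sphere: section is a regular 12-gon, circumradius = √(r²−h²) = √(9.5²−0.74²) = 9.471 (area = (12/2)·9.471²·sin(360°/12) = 269.11 mm²); the cone at (11, 3.5) is not intersected at this z (z outside [11.5, 21]); the r=6.5 sphere at (11, 6.5) contributes a regular 12-gon of circumradius √(6.5²−4.74²) = 4.448 (area = (12/2)·4.448²·sin(360°/12) = 59.35 mm²); After the difference (first − rest): starting from the r=9.5 sphere (269.11 mm²), the r=6.5 sphere at (11, 6.5) partially overlaps it — only the 2.43 mm² overlap (of its 59.35 mm²) is removed, clipping the outline — area = 266.67 mm²; (rotated 5° about Z; rotation is an isometry so areas/perimeters/island counts are preserved). Checking containment: at z = 10.24 the cross-section extends beyond the z = 1.6 cross-section by about 183.15 mm².

part overhangs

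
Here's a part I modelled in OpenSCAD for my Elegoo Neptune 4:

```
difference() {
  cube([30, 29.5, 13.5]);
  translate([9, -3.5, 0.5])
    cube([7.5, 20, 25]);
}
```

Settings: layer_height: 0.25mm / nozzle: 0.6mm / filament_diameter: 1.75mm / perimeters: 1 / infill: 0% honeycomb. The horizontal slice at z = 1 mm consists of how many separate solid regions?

1

At z = 1 mm: the cube (footprint 30×29.5) is included at this height; the cube at (9, -3.5) (footprint 7.5×20) is included at this height; After the difference (first − rest): starting from the 30×29.5 cube, the 7.5×20 cube at (9, -3.5) partially overlaps it — only the 123.75 mm² overlap (of its 150.00 mm²) is removed, clipping the outline — 1 connected region. The result has 1 disconnected region.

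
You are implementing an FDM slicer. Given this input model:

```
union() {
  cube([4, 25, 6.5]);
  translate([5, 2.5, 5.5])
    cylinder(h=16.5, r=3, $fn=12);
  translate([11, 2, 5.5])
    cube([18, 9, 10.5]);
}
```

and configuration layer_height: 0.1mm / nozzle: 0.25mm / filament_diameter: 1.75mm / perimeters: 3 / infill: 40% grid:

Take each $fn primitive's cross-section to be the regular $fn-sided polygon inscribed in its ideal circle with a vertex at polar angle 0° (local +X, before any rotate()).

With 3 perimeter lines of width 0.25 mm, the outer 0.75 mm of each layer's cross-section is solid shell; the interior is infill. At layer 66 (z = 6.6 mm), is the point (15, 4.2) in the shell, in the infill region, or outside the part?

At z = 6.6 mm: the cube does not reach this height (z outside [0, 6.5]); the r=3 cylinder at (5, 2.5) gives a regular 12-gon of circumradius 3 (constant along its height); the 18×9 cube at (11, 2) contributes its full rectangle; Merging all regions: the 2 present regions are separate (no shared area or edge), so areas and boundary lengths simply add and each stays a separate island — 2 connected regions. Overall, the cross-section has 2 separate islands. The nearest boundary edge runs (29.00, 2.00)→(11.00, 2.00); distance from the point to it = 2.20 mm. (Shell/infill is judged within the island containing the point — the largest one.) The point is inside the cross-section and 2.20 mm from the nearest boundary — more than the 0.75 mm shell width (3 × 0.25), so it's in the infill interior.

infill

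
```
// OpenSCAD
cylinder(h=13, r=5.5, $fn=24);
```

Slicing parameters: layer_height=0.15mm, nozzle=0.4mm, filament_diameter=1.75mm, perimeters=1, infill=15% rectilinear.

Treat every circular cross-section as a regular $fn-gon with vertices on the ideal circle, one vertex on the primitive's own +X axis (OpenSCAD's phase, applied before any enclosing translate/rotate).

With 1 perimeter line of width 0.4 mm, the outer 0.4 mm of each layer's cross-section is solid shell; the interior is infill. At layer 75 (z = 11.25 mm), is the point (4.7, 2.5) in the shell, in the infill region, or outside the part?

At z = 11.25 mm: the r=5.5 cylinder gives a regular 24-gon of circumradius 5.5 (constant along its height). Overall, the cross-section is a single solid region. The nearest boundary edge runs (5.31, 1.42)→(4.76, 2.75); distance from the point to it = 0.15 mm. The point is inside the cross-section, 0.15 mm from the nearest boundary — within the 0.4 mm shell band (1 × 0.4).

shell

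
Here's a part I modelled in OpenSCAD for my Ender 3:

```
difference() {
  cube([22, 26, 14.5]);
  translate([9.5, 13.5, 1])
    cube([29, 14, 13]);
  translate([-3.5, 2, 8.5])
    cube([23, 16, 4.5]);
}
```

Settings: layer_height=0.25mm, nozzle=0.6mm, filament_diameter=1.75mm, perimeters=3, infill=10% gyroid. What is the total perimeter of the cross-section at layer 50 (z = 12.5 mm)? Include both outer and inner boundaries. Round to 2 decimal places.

106.00 mm

At z = 12.5 mm: the 22×26 cube contributes its full rectangle (perimeter 96.00 mm); the 29×14 cube at (9.5, 13.5) contributes its full rectangle (perimeter 86.00 mm); the cube at (-3.5, 2) (footprint 23×16) is included at this height (perimeter 78.00 mm); After the difference (first − rest): starting from the 22×26 cube, the 29×14 cube at (9.5, 13.5) partially overlaps it — only the 156.25 mm² overlap (of its 406.00 mm²) is removed, clipping the outline; the 23×16 cube at (-3.5, 2) partially overlaps it — only the 267.00 mm² overlap (of its 368.00 mm²) is removed, clipping the outline — boundary = 106.00 mm. Overall, the cross-section has 2 separate islands. Total boundary length (outer) = 106.00 mm.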